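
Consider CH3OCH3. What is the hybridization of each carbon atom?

sp³

Each carbon atom (4 σ bonds) has steric number 4: sp3.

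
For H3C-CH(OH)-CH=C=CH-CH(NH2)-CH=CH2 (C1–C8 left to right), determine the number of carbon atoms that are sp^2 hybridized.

4

C1: sp3
C2: sp3
C3: sp2 ✓
C4: sp
C5: sp2 ✓
C6: sp3
C7: sp2 ✓
C8: sp2 ✓
C3, C5, C7, C8 → 4 sp2 carbons.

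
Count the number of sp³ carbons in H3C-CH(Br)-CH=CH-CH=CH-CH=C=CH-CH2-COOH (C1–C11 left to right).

C1: sp3 ✓
C2: sp3 ✓
C3: sp2
C4: sp2
C5: sp2
C6: sp2
C7: sp2
C8: sp
C9: sp2
C10: sp3 ✓
C11: sp2
C1, C2, C10 → 3 sp3 carbons.

3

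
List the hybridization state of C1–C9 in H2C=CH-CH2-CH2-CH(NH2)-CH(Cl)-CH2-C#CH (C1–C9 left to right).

C1 sp2, C2 sp2, C3 sp3, C4 sp3, C5 sp3, C6 sp3, C7 sp3, C8 sp, C9 sp

C1 carries 3 σ bonds, plus one π bond, giving a steric number of 3, so it is sp2.
C2: 3 σ bonds, plus one π bond; 3 regions of electron density → sp2.
C3 — 4 σ bonds. Steric number 4, so sp3.
C4: 4 σ bonds; 4 regions of electron density → sp3.
C5 — 4 σ bonds. Steric number 4, so sp3.
C6: 4 σ bonds — 4 electron domains, sp3.
C7 carries 4 σ bonds, giving a steric number of 4, so it is sp3.
C8 carries 2 σ bonds, plus two π bonds, giving a steric number of 2, so it is sp.
C9 (2 σ bonds, plus two π bonds) has steric number 2: sp.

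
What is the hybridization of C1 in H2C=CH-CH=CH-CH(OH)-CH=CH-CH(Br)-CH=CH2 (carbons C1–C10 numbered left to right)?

sp²

C1 is sp2: 3 σ bonds, plus one π bond, 3 electron-density regions.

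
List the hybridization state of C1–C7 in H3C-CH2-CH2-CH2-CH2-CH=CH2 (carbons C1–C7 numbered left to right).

C1 sp3, C2 sp3, C3 sp3, C4 sp3, C5 sp3, C6 sp2, C7 sp2

C1 is sp3: 4 σ bonds, 4 electron-density regions.
C2: 4 σ bonds — 4 electron domains, sp3.
C3 — 4 σ bonds. Steric number 4, so sp3.
C4 (4 σ bonds) has steric number 4: sp3.
C5: 4 σ bonds; 4 regions of electron density → sp3.
C6 (3 σ bonds, plus one π bond) has steric number 3: sp2.
C7 (3 σ bonds, plus one π bond) has steric number 3: sp2.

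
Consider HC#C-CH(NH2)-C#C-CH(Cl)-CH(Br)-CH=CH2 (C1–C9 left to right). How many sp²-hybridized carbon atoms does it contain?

2

C1: sp
C2: sp
C3: sp3
C4: sp
C5: sp
C6: sp3
C7: sp3
C8: sp2 ✓
C9: sp2 ✓
C8, C9 → 2 sp2 carbons.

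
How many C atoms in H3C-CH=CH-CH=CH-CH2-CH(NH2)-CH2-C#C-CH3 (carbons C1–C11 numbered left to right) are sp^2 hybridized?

4

C1: sp3
C2: sp2 ✓
C3: sp2 ✓
C4: sp2 ✓
C5: sp2 ✓
C6: sp3
C7: sp3
C8: sp3
C9: sp
C10: sp
C11: sp3
C2, C3, C4, C5 → 4 sp2 carbons.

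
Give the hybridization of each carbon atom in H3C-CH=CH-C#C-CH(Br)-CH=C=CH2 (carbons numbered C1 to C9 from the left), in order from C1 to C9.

C1 sp3, C2 sp2, C3 sp2, C4 sp, C5 sp, C6 sp3, C7 sp2, C8 sp, C9 sp2

C1 is sp3: 4 σ bonds, 4 electron-density regions.
C2 has 3 σ bonds, plus one π bond: steric number 3 → sp2.
C3 has 3 σ bonds, plus one π bond: steric number 3 → sp2.
C4 (2 σ bonds, plus two π bonds) has steric number 2: sp.
C5 carries 2 σ bonds, plus two π bonds, giving a steric number of 2, so it is sp.
C6 is sp3: 4 σ bonds, 4 electron-density regions.
C7 is sp2: 3 σ bonds, plus one π bond, 3 electron-density regions.
C8 has 2 σ bonds, plus two π bonds: steric number 2 → sp.
C9 carries 3 σ bonds, plus one π bond, giving a steric number of 3, so it is sp2.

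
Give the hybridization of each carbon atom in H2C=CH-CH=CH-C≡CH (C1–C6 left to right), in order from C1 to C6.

C1 sp2, C2 sp2, C3 sp2, C4 sp2, C5 sp, C6 sp

C1 is sp2: 3 σ bonds, plus one π bond, 3 electron-density regions.
C2 — 3 σ bonds, plus one π bond. Steric number 3, so sp2.
C3 has 3 σ bonds, plus one π bond: steric number 3 → sp2.
C4 (3 σ bonds, plus one π bond) has steric number 3: sp2.
C5 is sp: 2 σ bonds, plus two π bonds, 2 electron-density regions.
C6 has 2 σ bonds, plus two π bonds: steric number 2 → sp.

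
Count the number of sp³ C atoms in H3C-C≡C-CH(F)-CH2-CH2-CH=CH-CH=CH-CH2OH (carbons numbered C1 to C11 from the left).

5

C1: sp3 ✓
C2: sp
C3: sp
C4: sp3 ✓
C5: sp3 ✓
C6: sp3 ✓
C7: sp2
C8: sp2
C9: sp2
C10: sp2
C11: sp3 ✓
C1, C4, C5, C6, C11 → 5 sp3 carbons.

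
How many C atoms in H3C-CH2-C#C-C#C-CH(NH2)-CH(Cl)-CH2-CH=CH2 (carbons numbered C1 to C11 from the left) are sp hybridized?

C1: sp3
C2: sp3
C3: sp ✓
C4: sp ✓
C5: sp ✓
C6: sp ✓
C7: sp3
C8: sp3
C9: sp3
C10: sp2
C11: sp2
C3, C4, C5, C6 → 4 sp carbons.

4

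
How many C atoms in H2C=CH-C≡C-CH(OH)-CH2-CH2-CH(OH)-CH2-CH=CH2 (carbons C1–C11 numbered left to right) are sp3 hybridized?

C1: sp2
C2: sp2
C3: sp
C4: sp
C5: sp3 ✓
C6: sp3 ✓
C7: sp3 ✓
C8: sp3 ✓
C9: sp3 ✓
C10: sp2
C11: sp2
C5, C6, C7, C8, C9 → 5 sp3 carbons.

5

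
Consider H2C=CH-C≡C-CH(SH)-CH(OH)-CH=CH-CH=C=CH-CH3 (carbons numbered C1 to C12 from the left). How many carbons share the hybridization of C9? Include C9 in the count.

6

C9 is sp2 (one π bond).
C1: sp2 ✓
C2: sp2 ✓
C3: sp
C4: sp
C5: sp3
C6: sp3
C7: sp2 ✓
C8: sp2 ✓
C9: sp2 ✓
C10: sp
C11: sp2 ✓
C12: sp3
6 carbons are sp2.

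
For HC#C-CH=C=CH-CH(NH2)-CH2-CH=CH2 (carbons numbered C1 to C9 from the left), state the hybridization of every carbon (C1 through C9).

C1 — 2 σ bonds, plus two π bonds. Steric number 2, so sp.
C2 is sp: 2 σ bonds, plus two π bonds, 2 electron-density regions.
C3: 3 σ bonds, plus one π bond — 3 electron domains, sp2.
C4: 2 σ bonds, plus two π bonds; 2 regions of electron density → sp.
C5 (3 σ bonds, plus one π bond) has steric number 3: sp2.
C6 is sp3: 4 σ bonds, 4 electron-density regions.
C7 is sp3: 4 σ bonds, 4 electron-density regions.
C8 — 3 σ bonds, plus one π bond. Steric number 3, so sp2.
C9 (3 σ bonds, plus one π bond) has steric number 3: sp2.

C1 sp, C2 sp, C3 sp2, C4 sp, C5 sp2, C6 sp3, C7 sp3, C8 sp2, C9 sp2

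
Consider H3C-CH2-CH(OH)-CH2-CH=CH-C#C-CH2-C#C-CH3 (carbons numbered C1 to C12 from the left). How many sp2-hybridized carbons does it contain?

2

C1: sp3
C2: sp3
C3: sp3
C4: sp3
C5: sp2 ✓
C6: sp2 ✓
C7: sp
C8: sp
C9: sp3
C10: sp
C11: sp
C12: sp3
C5, C6 → 2 sp2 carbons.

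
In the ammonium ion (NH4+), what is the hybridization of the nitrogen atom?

Four σ bonds, no lone pair → sp3, tetrahedral.

sp³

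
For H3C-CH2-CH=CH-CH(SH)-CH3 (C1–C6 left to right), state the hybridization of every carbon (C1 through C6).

C1 is sp3: 4 σ bonds, 4 electron-density regions.
C2 has 4 σ bonds: steric number 4 → sp3.
C3: 3 σ bonds, plus one π bond — 3 electron domains, sp2.
C4 has 3 σ bonds, plus one π bond: steric number 3 → sp2.
C5: 4 σ bonds — 4 electron domains, sp3.
C6 has 4 σ bonds: steric number 4 → sp3.

C1 sp3, C2 sp3, C3 sp2, C4 sp2, C5 sp3, C6 sp3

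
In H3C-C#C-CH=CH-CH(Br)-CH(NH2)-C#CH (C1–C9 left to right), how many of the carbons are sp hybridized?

C1: sp3
C2: sp ✓
C3: sp ✓
C4: sp2
C5: sp2
C6: sp3
C7: sp3
C8: sp ✓
C9: sp ✓
C2, C3, C8, C9 → 4 sp carbons.

4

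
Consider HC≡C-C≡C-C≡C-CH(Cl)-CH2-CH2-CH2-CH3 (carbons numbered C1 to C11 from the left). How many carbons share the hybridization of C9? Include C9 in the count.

C9 is sp3 (only σ bonds).
C1: sp
C2: sp
C3: sp
C4: sp
C5: sp
C6: sp
C7: sp3 ✓
C8: sp3 ✓
C9: sp3 ✓
C10: sp3 ✓
C11: sp3 ✓
5 carbons are sp3.

5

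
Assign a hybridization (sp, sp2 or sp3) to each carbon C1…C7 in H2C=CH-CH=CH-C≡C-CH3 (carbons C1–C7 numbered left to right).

C1 has 3 σ bonds, plus one π bond: steric number 3 → sp2.
C2: 3 σ bonds, plus one π bond; 3 regions of electron density → sp2.
C3 has 3 σ bonds, plus one π bond: steric number 3 → sp2.
C4 carries 3 σ bonds, plus one π bond, giving a steric number of 3, so it is sp2.
C5 — 2 σ bonds, plus two π bonds. Steric number 2, so sp.
C6 carries 2 σ bonds, plus two π bonds, giving a steric number of 2, so it is sp.
C7: 4 σ bonds — 4 electron domains, sp3.

C1 sp2, C2 sp2, C3 sp2, C4 sp2, C5 sp, C6 sp, C7 sp3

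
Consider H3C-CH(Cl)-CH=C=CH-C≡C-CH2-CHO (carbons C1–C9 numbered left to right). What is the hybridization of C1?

C1 has 4 σ bonds: steric number 4 → sp3.

sp³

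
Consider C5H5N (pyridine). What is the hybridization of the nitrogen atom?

sp^2

N has two σ bonds and one lone pair in the ring plane (steric number 3 → sp2); its p orbital contributes one electron to the aromatic π system via the C=N double bond.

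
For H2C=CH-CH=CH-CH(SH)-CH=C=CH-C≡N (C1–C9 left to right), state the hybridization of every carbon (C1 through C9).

C1 sp2, C2 sp2, C3 sp2, C4 sp2, C5 sp3, C6 sp2, C7 sp, C8 sp2, C9 sp

C1 carries 3 σ bonds, plus one π bond, giving a steric number of 3, so it is sp2.
C2: 3 σ bonds, plus one π bond; 3 regions of electron density → sp2.
C3: 3 σ bonds, plus one π bond; 3 regions of electron density → sp2.
C4 — 3 σ bonds, plus one π bond. Steric number 3, so sp2.
C5: 4 σ bonds; 4 regions of electron density → sp3.
C6: 3 σ bonds, plus one π bond — 3 electron domains, sp2.
C7 is sp: 2 σ bonds, plus two π bonds, 2 electron-density regions.
C8 is sp2: 3 σ bonds, plus one π bond, 3 electron-density regions.
C9 is sp: 2 σ bonds, plus two π bonds, 2 electron-density regions.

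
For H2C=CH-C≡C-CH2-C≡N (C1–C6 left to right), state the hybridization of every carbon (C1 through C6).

C1 (3 σ bonds, plus one π bond) has steric number 3: sp2.
C2 carries 3 σ bonds, plus one π bond, giving a steric number of 3, so it is sp2.
C3: 2 σ bonds, plus two π bonds; 2 regions of electron density → sp.
C4 (2 σ bonds, plus two π bonds) has steric number 2: sp.
C5: 4 σ bonds — 4 electron domains, sp3.
C6 (2 σ bonds, plus two π bonds) has steric number 2: sp.

C1 sp2, C2 sp2, C3 sp, C4 sp, C5 sp3, C6 sp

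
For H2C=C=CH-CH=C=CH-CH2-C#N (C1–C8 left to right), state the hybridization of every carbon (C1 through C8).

C1 sp2, C2 sp, C3 sp2, C4 sp2, C5 sp, C6 sp2, C7 sp3, C8 sp

C1: 3 σ bonds, plus one π bond — 3 electron domains, sp2.
C2 has 2 σ bonds, plus two π bonds: steric number 2 → sp.
C3 carries 3 σ bonds, plus one π bond, giving a steric number of 3, so it is sp2.
C4: 3 σ bonds, plus one π bond — 3 electron domains, sp2.
C5 has 2 σ bonds, plus two π bonds: steric number 2 → sp.
C6: 3 σ bonds, plus one π bond; 3 regions of electron density → sp2.
C7 is sp3: 4 σ bonds, 4 electron-density regions.
C8 has 2 σ bonds, plus two π bonds: steric number 2 → sp.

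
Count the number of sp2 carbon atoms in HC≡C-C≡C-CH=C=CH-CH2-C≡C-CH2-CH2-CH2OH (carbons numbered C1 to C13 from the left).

C1: sp
C2: sp
C3: sp
C4: sp
C5: sp2 ✓
C6: sp
C7: sp2 ✓
C8: sp3
C9: sp
C10: sp
C11: sp3
C12: sp3
C13: sp3
C5, C7 → 2 sp2 carbons.

2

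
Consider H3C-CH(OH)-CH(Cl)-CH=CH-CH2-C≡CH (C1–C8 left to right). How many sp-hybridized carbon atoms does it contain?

C1: sp3
C2: sp3
C3: sp3
C4: sp2
C5: sp2
C6: sp3
C7: sp ✓
C8: sp ✓
C7, C8 → 2 sp carbons.

2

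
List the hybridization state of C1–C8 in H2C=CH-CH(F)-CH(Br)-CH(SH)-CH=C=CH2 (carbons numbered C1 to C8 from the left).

C1 carries 3 σ bonds, plus one π bond, giving a steric number of 3, so it is sp2.
C2 — 3 σ bonds, plus one π bond. Steric number 3, so sp2.
C3 — 4 σ bonds. Steric number 4, so sp3.
C4 (4 σ bonds) has steric number 4: sp3.
C5 has 4 σ bonds: steric number 4 → sp3.
C6 — 3 σ bonds, plus one π bond. Steric number 3, so sp2.
C7 carries 2 σ bonds, plus two π bonds, giving a steric number of 2, so it is sp.
C8 — 3 σ bonds, plus one π bond. Steric number 3, so sp2.

C1 sp2, C2 sp2, C3 sp3, C4 sp3, C5 sp3, C6 sp2, C7 sp, C8 sp2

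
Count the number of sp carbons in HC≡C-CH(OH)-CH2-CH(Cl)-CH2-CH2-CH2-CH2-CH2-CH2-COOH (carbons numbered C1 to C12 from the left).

C1: sp ✓
C2: sp ✓
C3: sp3
C4: sp3
C5: sp3
C6: sp3
C7: sp3
C8: sp3
C9: sp3
C10: sp3
C11: sp3
C12: sp2
C1, C2 → 2 sp carbons.

2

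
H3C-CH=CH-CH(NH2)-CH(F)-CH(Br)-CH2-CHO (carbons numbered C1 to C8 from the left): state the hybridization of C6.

sp^3

C6 is sp3: 4 σ bonds, 4 electron-density regions.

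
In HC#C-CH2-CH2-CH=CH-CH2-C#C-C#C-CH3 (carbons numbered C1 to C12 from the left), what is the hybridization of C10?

sp

C10 (2 σ bonds, plus two π bonds) has steric number 2: sp.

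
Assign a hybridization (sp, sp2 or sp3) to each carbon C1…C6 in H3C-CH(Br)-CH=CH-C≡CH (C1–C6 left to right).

C1 — 4 σ bonds. Steric number 4, so sp3.
C2 is sp3: 4 σ bonds, 4 electron-density regions.
C3 — 3 σ bonds, plus one π bond. Steric number 3, so sp2.
C4 has 3 σ bonds, plus one π bond: steric number 3 → sp2.
C5 has 2 σ bonds, plus two π bonds: steric number 2 → sp.
C6 carries 2 σ bonds, plus two π bonds, giving a steric number of 2, so it is sp.

C1 sp3, C2 sp3, C3 sp2, C4 sp2, C5 sp, C6 sp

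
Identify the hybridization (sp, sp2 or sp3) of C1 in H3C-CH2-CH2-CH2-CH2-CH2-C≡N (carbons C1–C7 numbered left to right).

C1 — 4 σ bonds. Steric number 4, so sp3.

sp3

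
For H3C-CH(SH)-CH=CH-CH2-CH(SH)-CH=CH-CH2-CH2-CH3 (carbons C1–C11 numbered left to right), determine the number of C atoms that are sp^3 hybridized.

C1: sp3 ✓
C2: sp3 ✓
C3: sp2
C4: sp2
C5: sp3 ✓
C6: sp3 ✓
C7: sp2
C8: sp2
C9: sp3 ✓
C10: sp3 ✓
C11: sp3 ✓
C1, C2, C5, C6, C9, C10, C11 → 7 sp3 carbons.

7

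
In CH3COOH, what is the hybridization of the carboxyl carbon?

sp²

The carboxyl carbon (3 σ bonds, plus one π bond) has steric number 3: sp2.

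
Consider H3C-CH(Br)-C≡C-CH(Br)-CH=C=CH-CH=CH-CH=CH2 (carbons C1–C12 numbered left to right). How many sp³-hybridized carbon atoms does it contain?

C1: sp3 ✓
C2: sp3 ✓
C3: sp
C4: sp
C5: sp3 ✓
C6: sp2
C7: sp
C8: sp2
C9: sp2
C10: sp2
C11: sp2
C12: sp2
C1, C2, C5 → 3 sp3 carbons.

3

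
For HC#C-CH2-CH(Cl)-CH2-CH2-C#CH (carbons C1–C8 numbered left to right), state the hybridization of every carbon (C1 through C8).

C1 sp, C2 sp, C3 sp3, C4 sp3, C5 sp3, C6 sp3, C7 sp, C8 sp

C1 carries 2 σ bonds, plus two π bonds, giving a steric number of 2, so it is sp.
C2 has 2 σ bonds, plus two π bonds: steric number 2 → sp.
C3 has 4 σ bonds: steric number 4 → sp3.
C4 carries 4 σ bonds, giving a steric number of 4, so it is sp3.
C5 (4 σ bonds) has steric number 4: sp3.
C6 has 4 σ bonds: steric number 4 → sp3.
C7 (2 σ bonds, plus two π bonds) has steric number 2: sp.
C8 carries 2 σ bonds, plus two π bonds, giving a steric number of 2, so it is sp.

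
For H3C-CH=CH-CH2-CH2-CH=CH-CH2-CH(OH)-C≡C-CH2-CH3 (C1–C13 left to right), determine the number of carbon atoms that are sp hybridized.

2

C1: sp3
C2: sp2
C3: sp2
C4: sp3
C5: sp3
C6: sp2
C7: sp2
C8: sp3
C9: sp3
C10: sp ✓
C11: sp ✓
C12: sp3
C13: sp3
C10, C11 → 2 sp carbons.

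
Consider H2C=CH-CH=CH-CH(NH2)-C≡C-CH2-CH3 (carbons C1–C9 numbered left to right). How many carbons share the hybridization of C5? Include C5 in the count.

3

C5 is sp3 (only σ bonds).
C1: sp2
C2: sp2
C3: sp2
C4: sp2
C5: sp3 ✓
C6: sp
C7: sp
C8: sp3 ✓
C9: sp3 ✓
3 carbons are sp3.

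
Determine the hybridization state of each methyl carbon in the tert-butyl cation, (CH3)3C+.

sp³

Each methyl carbon — 4 σ bonds. Steric number 4, so sp3.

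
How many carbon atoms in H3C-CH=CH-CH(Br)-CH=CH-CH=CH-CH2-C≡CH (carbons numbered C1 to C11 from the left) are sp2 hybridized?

6

C1: sp3
C2: sp2 ✓
C3: sp2 ✓
C4: sp3
C5: sp2 ✓
C6: sp2 ✓
C7: sp2 ✓
C8: sp2 ✓
C9: sp3
C10: sp
C11: sp
C2, C3, C5, C6, C7, C8 → 6 sp2 carbons.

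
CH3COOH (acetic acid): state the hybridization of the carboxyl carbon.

The carboxyl carbon — 3 σ bonds, plus one π bond. Steric number 3, so sp2.

sp^2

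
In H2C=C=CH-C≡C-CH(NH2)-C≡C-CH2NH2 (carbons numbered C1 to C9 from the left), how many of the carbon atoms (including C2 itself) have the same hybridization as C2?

C2 is sp (two π bonds).
C1: sp2
C2: sp ✓
C3: sp2
C4: sp ✓
C5: sp ✓
C6: sp3
C7: sp ✓
C8: sp ✓
C9: sp3
5 carbons are sp.

5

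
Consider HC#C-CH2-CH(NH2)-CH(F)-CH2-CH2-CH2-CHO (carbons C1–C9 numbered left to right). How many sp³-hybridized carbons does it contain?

6

C1: sp
C2: sp
C3: sp3 ✓
C4: sp3 ✓
C5: sp3 ✓
C6: sp3 ✓
C7: sp3 ✓
C8: sp3 ✓
C9: sp2
C3, C4, C5, C6, C7, C8 → 6 sp3 carbons.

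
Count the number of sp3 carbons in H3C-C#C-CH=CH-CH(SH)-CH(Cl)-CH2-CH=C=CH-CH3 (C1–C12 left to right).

5

C1: sp3 ✓
C2: sp
C3: sp
C4: sp2
C5: sp2
C6: sp3 ✓
C7: sp3 ✓
C8: sp3 ✓
C9: sp2
C10: sp
C11: sp2
C12: sp3 ✓
C1, C6, C7, C8, C12 → 5 sp3 carbons.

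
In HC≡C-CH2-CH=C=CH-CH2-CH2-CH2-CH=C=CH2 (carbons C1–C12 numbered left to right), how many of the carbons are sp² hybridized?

C1: sp
C2: sp
C3: sp3
C4: sp2 ✓
C5: sp
C6: sp2 ✓
C7: sp3
C8: sp3
C9: sp3
C10: sp2 ✓
C11: sp
C12: sp2 ✓
C4, C6, C10, C12 → 4 sp2 carbons.

4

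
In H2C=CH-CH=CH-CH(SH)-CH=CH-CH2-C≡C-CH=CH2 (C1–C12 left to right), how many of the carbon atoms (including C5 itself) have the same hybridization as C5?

2

C5 is sp3 (only σ bonds).
C1: sp2
C2: sp2
C3: sp2
C4: sp2
C5: sp3 ✓
C6: sp2
C7: sp2
C8: sp3 ✓
C9: sp
C10: sp
C11: sp2
C12: sp2
2 carbons are sp3.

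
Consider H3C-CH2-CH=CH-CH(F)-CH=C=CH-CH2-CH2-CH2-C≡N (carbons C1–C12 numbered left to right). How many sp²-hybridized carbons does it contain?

4

C1: sp3
C2: sp3
C3: sp2 ✓
C4: sp2 ✓
C5: sp3
C6: sp2 ✓
C7: sp
C8: sp2 ✓
C9: sp3
C10: sp3
C11: sp3
C12: sp
C3, C4, C6, C8 → 4 sp2 carbons.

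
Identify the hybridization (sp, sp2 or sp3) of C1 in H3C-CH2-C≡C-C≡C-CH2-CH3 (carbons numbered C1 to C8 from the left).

sp³

C1 carries 4 σ bonds, giving a steric number of 4, so it is sp3.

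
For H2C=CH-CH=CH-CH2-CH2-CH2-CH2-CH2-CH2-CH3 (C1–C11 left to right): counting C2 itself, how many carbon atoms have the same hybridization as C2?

C2 is sp2 (one π bond).
C1: sp2 ✓
C2: sp2 ✓
C3: sp2 ✓
C4: sp2 ✓
C5: sp3
C6: sp3
C7: sp3
C8: sp3
C9: sp3
C10: sp3
C11: sp3
4 carbons are sp2.

4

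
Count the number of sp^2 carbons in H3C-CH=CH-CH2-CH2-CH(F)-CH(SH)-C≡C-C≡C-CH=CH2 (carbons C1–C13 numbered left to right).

C1: sp3
C2: sp2 ✓
C3: sp2 ✓
C4: sp3
C5: sp3
C6: sp3
C7: sp3
C8: sp
C9: sp
C10: sp
C11: sp
C12: sp2 ✓
C13: sp2 ✓
C2, C3, C12, C13 → 4 sp2 carbons.

4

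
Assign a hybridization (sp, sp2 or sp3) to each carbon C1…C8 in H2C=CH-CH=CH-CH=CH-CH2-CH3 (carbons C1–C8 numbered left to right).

C1 sp2, C2 sp2, C3 sp2, C4 sp2, C5 sp2, C6 sp2, C7 sp3, C8 sp3

C1 carries 3 σ bonds, plus one π bond, giving a steric number of 3, so it is sp2.
C2 has 3 σ bonds, plus one π bond: steric number 3 → sp2.
C3 has 3 σ bonds, plus one π bond: steric number 3 → sp2.
C4 is sp2: 3 σ bonds, plus one π bond, 3 electron-density regions.
C5 (3 σ bonds, plus one π bond) has steric number 3: sp2.
C6 is sp2: 3 σ bonds, plus one π bond, 3 electron-density regions.
C7 is sp3: 4 σ bonds, 4 electron-density regions.
C8 carries 4 σ bonds, giving a steric number of 4, so it is sp3.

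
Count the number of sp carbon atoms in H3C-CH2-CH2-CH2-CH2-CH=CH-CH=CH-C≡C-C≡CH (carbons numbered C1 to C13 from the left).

C1: sp3
C2: sp3
C3: sp3
C4: sp3
C5: sp3
C6: sp2
C7: sp2
C8: sp2
C9: sp2
C10: sp ✓
C11: sp ✓
C12: sp ✓
C13: sp ✓
C10, C11, C12, C13 → 4 sp carbons.

4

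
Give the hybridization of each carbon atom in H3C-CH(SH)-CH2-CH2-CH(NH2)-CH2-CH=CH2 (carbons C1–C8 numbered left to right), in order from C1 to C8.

C1 sp3, C2 sp3, C3 sp3, C4 sp3, C5 sp3, C6 sp3, C7 sp2, C8 sp2

C1 has 4 σ bonds: steric number 4 → sp3.
C2: 4 σ bonds — 4 electron domains, sp3.
C3: 4 σ bonds — 4 electron domains, sp3.
C4 (4 σ bonds) has steric number 4: sp3.
C5 carries 4 σ bonds, giving a steric number of 4, so it is sp3.
C6: 4 σ bonds — 4 electron domains, sp3.
C7 (3 σ bonds, plus one π bond) has steric number 3: sp2.
C8 has 3 σ bonds, plus one π bond: steric number 3 → sp2.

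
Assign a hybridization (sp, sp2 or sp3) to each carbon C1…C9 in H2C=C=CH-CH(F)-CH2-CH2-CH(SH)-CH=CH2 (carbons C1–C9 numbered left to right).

C1 sp2, C2 sp, C3 sp2, C4 sp3, C5 sp3, C6 sp3, C7 sp3, C8 sp2, C9 sp2

C1 carries 3 σ bonds, plus one π bond, giving a steric number of 3, so it is sp2.
C2 is sp: 2 σ bonds, plus two π bonds, 2 electron-density regions.
C3 (3 σ bonds, plus one π bond) has steric number 3: sp2.
C4 is sp3: 4 σ bonds, 4 electron-density regions.
C5 has 4 σ bonds: steric number 4 → sp3.
C6 has 4 σ bonds: steric number 4 → sp3.
C7: 4 σ bonds; 4 regions of electron density → sp3.
C8 — 3 σ bonds, plus one π bond. Steric number 3, so sp2.
C9 carries 3 σ bonds, plus one π bond, giving a steric number of 3, so it is sp2.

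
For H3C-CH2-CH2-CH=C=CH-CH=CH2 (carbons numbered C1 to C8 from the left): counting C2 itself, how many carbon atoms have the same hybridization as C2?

3

C2 is sp3 (only σ bonds).
C1: sp3 ✓
C2: sp3 ✓
C3: sp3 ✓
C4: sp2
C5: sp
C6: sp2
C7: sp2
C8: sp2
3 carbons are sp3.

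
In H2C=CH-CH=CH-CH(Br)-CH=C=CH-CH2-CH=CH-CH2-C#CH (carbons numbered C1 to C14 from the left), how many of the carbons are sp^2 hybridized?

8

C1: sp2 ✓
C2: sp2 ✓
C3: sp2 ✓
C4: sp2 ✓
C5: sp3
C6: sp2 ✓
C7: sp
C8: sp2 ✓
C9: sp3
C10: sp2 ✓
C11: sp2 ✓
C12: sp3
C13: sp
C14: sp
C1, C2, C3, C4, C6, C8, C10, C11 → 8 sp2 carbons.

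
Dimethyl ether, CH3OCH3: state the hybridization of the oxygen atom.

sp^3

Two σ bonds + two lone pairs = steric number 4 → sp3.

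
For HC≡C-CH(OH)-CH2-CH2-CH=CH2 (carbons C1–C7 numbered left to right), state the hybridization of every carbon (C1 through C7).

C1 — 2 σ bonds, plus two π bonds. Steric number 2, so sp.
C2 is sp: 2 σ bonds, plus two π bonds, 2 electron-density regions.
C3 (4 σ bonds) has steric number 4: sp3.
C4: 4 σ bonds — 4 electron domains, sp3.
C5 — 4 σ bonds. Steric number 4, so sp3.
C6 (3 σ bonds, plus one π bond) has steric number 3: sp2.
C7 — 3 σ bonds, plus one π bond. Steric number 3, so sp2.

C1 sp, C2 sp, C3 sp3, C4 sp3, C5 sp3, C6 sp2, C7 sp2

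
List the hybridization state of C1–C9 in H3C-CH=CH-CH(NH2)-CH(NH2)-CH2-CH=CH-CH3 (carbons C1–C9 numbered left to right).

C1: 4 σ bonds — 4 electron domains, sp3.
C2 carries 3 σ bonds, plus one π bond, giving a steric number of 3, so it is sp2.
C3 carries 3 σ bonds, plus one π bond, giving a steric number of 3, so it is sp2.
C4: 4 σ bonds; 4 regions of electron density → sp3.
C5 — 4 σ bonds. Steric number 4, so sp3.
C6 (4 σ bonds) has steric number 4: sp3.
C7: 3 σ bonds, plus one π bond; 3 regions of electron density → sp2.
C8 carries 3 σ bonds, plus one π bond, giving a steric number of 3, so it is sp2.
C9 — 4 σ bonds. Steric number 4, so sp3.

C1 sp3, C2 sp2, C3 sp2, C4 sp3, C5 sp3, C6 sp3, C7 sp2, C8 sp2, C9 sp3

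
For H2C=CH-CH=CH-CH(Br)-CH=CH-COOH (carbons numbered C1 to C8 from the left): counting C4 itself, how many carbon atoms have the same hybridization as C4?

C4 is sp2 (one π bond).
C1: sp2 ✓
C2: sp2 ✓
C3: sp2 ✓
C4: sp2 ✓
C5: sp3
C6: sp2 ✓
C7: sp2 ✓
C8: sp2 ✓
7 carbons are sp2.

7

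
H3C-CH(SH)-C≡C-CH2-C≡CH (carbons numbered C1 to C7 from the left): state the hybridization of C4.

sp

C4 is sp: 2 σ bonds, plus two π bonds, 2 electron-density regions.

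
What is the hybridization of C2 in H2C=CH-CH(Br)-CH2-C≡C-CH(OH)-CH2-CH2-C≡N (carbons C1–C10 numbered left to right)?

C2: 3 σ bonds, plus one π bond; 3 regions of electron density → sp2.

sp^2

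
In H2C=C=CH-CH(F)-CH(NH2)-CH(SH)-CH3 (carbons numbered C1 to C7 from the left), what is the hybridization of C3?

sp2

C3 carries 3 σ bonds, plus one π bond, giving a steric number of 3, so it is sp2.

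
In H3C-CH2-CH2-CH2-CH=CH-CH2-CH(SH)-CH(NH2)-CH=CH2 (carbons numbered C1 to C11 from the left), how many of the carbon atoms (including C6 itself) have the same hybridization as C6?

C6 is sp2 (one π bond).
C1: sp3
C2: sp3
C3: sp3
C4: sp3
C5: sp2 ✓
C6: sp2 ✓
C7: sp3
C8: sp3
C9: sp3
C10: sp2 ✓
C11: sp2 ✓
4 carbons are sp2.

4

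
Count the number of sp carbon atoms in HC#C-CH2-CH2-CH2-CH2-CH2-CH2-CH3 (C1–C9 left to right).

2

C1: sp ✓
C2: sp ✓
C3: sp3
C4: sp3
C5: sp3
C6: sp3
C7: sp3
C8: sp3
C9: sp3
C1, C2 → 2 sp carbons.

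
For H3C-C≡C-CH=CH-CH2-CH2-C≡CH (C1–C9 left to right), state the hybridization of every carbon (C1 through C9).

C1 carries 4 σ bonds, giving a steric number of 4, so it is sp3.
C2: 2 σ bonds, plus two π bonds — 2 electron domains, sp.
C3 has 2 σ bonds, plus two π bonds: steric number 2 → sp.
C4: 3 σ bonds, plus one π bond — 3 electron domains, sp2.
C5 has 3 σ bonds, plus one π bond: steric number 3 → sp2.
C6 is sp3: 4 σ bonds, 4 electron-density regions.
C7: 4 σ bonds — 4 electron domains, sp3.
C8 is sp: 2 σ bonds, plus two π bonds, 2 electron-density regions.
C9 (2 σ bonds, plus two π bonds) has steric number 2: sp.

C1 sp3, C2 sp, C3 sp, C4 sp2, C5 sp2, C6 sp3, C7 sp3, C8 sp, C9 sp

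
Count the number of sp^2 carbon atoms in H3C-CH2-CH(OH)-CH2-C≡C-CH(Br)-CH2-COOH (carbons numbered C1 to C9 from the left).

C1: sp3
C2: sp3
C3: sp3
C4: sp3
C5: sp
C6: sp
C7: sp3
C8: sp3
C9: sp2 ✓
C9 → 1 sp2 carbon.

1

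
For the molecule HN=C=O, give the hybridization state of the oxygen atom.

The oxygen atom: 1 σ bond and 2 lone pairs, plus one π bond; 3 regions of electron density → sp2.

sp2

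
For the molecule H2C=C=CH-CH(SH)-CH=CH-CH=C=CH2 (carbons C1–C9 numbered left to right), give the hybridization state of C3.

sp2

C3 — 3 σ bonds, plus one π bond. Steric number 3, so sp2.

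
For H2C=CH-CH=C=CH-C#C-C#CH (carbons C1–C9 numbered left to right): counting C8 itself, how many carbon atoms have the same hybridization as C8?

C8 is sp (two π bonds).
C1: sp2
C2: sp2
C3: sp2
C4: sp ✓
C5: sp2
C6: sp ✓
C7: sp ✓
C8: sp ✓
C9: sp ✓
5 carbons are sp.

5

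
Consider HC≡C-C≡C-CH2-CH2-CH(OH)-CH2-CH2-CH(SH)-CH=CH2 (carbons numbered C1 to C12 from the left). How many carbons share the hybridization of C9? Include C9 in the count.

C9 is sp3 (only σ bonds).
C1: sp
C2: sp
C3: sp
C4: sp
C5: sp3 ✓
C6: sp3 ✓
C7: sp3 ✓
C8: sp3 ✓
C9: sp3 ✓
C10: sp3 ✓
C11: sp2
C12: sp2
6 carbons are sp3.

6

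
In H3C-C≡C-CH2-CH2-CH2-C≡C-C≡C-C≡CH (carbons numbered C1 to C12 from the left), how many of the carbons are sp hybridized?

8

C1: sp3
C2: sp ✓
C3: sp ✓
C4: sp3
C5: sp3
C6: sp3
C7: sp ✓
C8: sp ✓
C9: sp ✓
C10: sp ✓
C11: sp ✓
C12: sp ✓
C2, C3, C7, C8, C9, C10, C11, C12 → 8 sp carbons.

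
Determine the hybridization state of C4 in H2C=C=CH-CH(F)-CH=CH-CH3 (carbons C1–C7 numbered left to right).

sp^3

C4 carries 4 σ bonds, giving a steric number of 4, so it is sp3.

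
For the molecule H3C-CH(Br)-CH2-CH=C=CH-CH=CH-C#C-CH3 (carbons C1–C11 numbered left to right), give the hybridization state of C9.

C9 is sp: 2 σ bonds, plus two π bonds, 2 electron-density regions.

sp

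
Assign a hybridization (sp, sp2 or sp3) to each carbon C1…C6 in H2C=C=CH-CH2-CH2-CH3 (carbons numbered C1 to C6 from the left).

C1: 3 σ bonds, plus one π bond; 3 regions of electron density → sp2.
C2 — 2 σ bonds, plus two π bonds. Steric number 2, so sp.
C3 — 3 σ bonds, plus one π bond. Steric number 3, so sp2.
C4: 4 σ bonds; 4 regions of electron density → sp3.
C5 has 4 σ bonds: steric number 4 → sp3.
C6 — 4 σ bonds. Steric number 4, so sp3.

C1 sp2, C2 sp, C3 sp2, C4 sp3, C5 sp3, C6 sp3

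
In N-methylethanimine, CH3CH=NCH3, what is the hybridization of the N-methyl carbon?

The N-methyl carbon — 4 σ bonds. Steric number 4, so sp3.

sp³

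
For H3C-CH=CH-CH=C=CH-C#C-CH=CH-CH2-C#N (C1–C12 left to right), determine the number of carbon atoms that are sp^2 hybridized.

6

C1: sp3
C2: sp2 ✓
C3: sp2 ✓
C4: sp2 ✓
C5: sp
C6: sp2 ✓
C7: sp
C8: sp
C9: sp2 ✓
C10: sp2 ✓
C11: sp3
C12: sp
C2, C3, C4, C6, C9, C10 → 6 sp2 carbons.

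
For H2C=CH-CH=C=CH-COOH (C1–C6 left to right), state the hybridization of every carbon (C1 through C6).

C1: 3 σ bonds, plus one π bond; 3 regions of electron density → sp2.
C2 is sp2: 3 σ bonds, plus one π bond, 3 electron-density regions.
C3 is sp2: 3 σ bonds, plus one π bond, 3 electron-density regions.
C4 carries 2 σ bonds, plus two π bonds, giving a steric number of 2, so it is sp.
C5 is sp2: 3 σ bonds, plus one π bond, 3 electron-density regions.
C6 carries 3 σ bonds, plus one π bond, giving a steric number of 3, so it is sp2.

C1 sp2, C2 sp2, C3 sp2, C4 sp, C5 sp2, C6 sp2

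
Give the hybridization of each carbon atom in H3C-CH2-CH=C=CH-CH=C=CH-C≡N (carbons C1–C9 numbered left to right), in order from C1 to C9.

C1 carries 4 σ bonds, giving a steric number of 4, so it is sp3.
C2 is sp3: 4 σ bonds, 4 electron-density regions.
C3 — 3 σ bonds, plus one π bond. Steric number 3, so sp2.
C4 is sp: 2 σ bonds, plus two π bonds, 2 electron-density regions.
C5 has 3 σ bonds, plus one π bond: steric number 3 → sp2.
C6 has 3 σ bonds, plus one π bond: steric number 3 → sp2.
C7 has 2 σ bonds, plus two π bonds: steric number 2 → sp.
C8: 3 σ bonds, plus one π bond — 3 electron domains, sp2.
C9 (2 σ bonds, plus two π bonds) has steric number 2: sp.

C1 sp3, C2 sp3, C3 sp2, C4 sp, C5 sp2, C6 sp2, C7 sp, C8 sp2, C9 sp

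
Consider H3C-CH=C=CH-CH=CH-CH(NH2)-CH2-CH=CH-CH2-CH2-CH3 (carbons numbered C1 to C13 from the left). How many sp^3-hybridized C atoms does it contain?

6

C1: sp3 ✓
C2: sp2
C3: sp
C4: sp2
C5: sp2
C6: sp2
C7: sp3 ✓
C8: sp3 ✓
C9: sp2
C10: sp2
C11: sp3 ✓
C12: sp3 ✓
C13: sp3 ✓
C1, C7, C8, C11, C12, C13 → 6 sp3 carbons.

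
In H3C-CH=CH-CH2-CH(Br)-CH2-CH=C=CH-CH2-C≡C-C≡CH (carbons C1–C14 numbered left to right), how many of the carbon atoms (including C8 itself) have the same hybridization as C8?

C8 is sp (two π bonds).
C1: sp3
C2: sp2
C3: sp2
C4: sp3
C5: sp3
C6: sp3
C7: sp2
C8: sp ✓
C9: sp2
C10: sp3
C11: sp ✓
C12: sp ✓
C13: sp ✓
C14: sp ✓
5 carbons are sp.

5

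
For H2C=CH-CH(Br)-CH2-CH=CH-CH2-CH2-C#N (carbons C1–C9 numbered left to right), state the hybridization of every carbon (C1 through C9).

C1 (3 σ bonds, plus one π bond) has steric number 3: sp2.
C2 — 3 σ bonds, plus one π bond. Steric number 3, so sp2.
C3: 4 σ bonds; 4 regions of electron density → sp3.
C4 is sp3: 4 σ bonds, 4 electron-density regions.
C5 (3 σ bonds, plus one π bond) has steric number 3: sp2.
C6: 3 σ bonds, plus one π bond; 3 regions of electron density → sp2.
C7 — 4 σ bonds. Steric number 4, so sp3.
C8 carries 4 σ bonds, giving a steric number of 4, so it is sp3.
C9 is sp: 2 σ bonds, plus two π bonds, 2 electron-density regions.

C1 sp2, C2 sp2, C3 sp3, C4 sp3, C5 sp2, C6 sp2, C7 sp3, C8 sp3, C9 sp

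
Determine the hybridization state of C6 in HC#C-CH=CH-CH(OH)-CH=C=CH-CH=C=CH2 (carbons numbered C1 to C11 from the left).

sp²

C6: 3 σ bonds, plus one π bond — 3 electron domains, sp2.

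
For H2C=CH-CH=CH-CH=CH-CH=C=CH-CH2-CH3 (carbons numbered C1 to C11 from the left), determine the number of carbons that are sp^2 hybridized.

8

C1: sp2 ✓
C2: sp2 ✓
C3: sp2 ✓
C4: sp2 ✓
C5: sp2 ✓
C6: sp2 ✓
C7: sp2 ✓
C8: sp
C9: sp2 ✓
C10: sp3
C11: sp3
C1, C2, C3, C4, C5, C6, C7, C9 → 8 sp2 carbons.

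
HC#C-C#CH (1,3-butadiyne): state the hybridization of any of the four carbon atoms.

Every carbon is part of a C≡C triple bond: two σ regions → sp.

sp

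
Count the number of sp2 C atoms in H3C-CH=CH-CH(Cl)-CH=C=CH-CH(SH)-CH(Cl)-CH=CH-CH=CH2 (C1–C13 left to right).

C1: sp3
C2: sp2 ✓
C3: sp2 ✓
C4: sp3
C5: sp2 ✓
C6: sp
C7: sp2 ✓
C8: sp3
C9: sp3
C10: sp2 ✓
C11: sp2 ✓
C12: sp2 ✓
C13: sp2 ✓
C2, C3, C5, C7, C10, C11, C12, C13 → 8 sp2 carbons.

8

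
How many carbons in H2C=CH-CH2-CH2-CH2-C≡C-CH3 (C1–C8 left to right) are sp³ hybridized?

C1: sp2
C2: sp2
C3: sp3 ✓
C4: sp3 ✓
C5: sp3 ✓
C6: sp
C7: sp
C8: sp3 ✓
C3, C4, C5, C8 → 4 sp3 carbons.

4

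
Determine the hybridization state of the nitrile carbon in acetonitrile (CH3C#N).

sp

The nitrile carbon has 2 σ bonds, plus two π bonds: steric number 2 → sp.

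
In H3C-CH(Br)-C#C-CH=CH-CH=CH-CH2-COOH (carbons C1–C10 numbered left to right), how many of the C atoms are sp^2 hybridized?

5

C1: sp3
C2: sp3
C3: sp
C4: sp
C5: sp2 ✓
C6: sp2 ✓
C7: sp2 ✓
C8: sp2 ✓
C9: sp3
C10: sp2 ✓
C5, C6, C7, C8, C10 → 5 sp2 carbons.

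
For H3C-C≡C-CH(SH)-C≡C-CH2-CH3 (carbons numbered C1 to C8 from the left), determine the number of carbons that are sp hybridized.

4

C1: sp3
C2: sp ✓
C3: sp ✓
C4: sp3
C5: sp ✓
C6: sp ✓
C7: sp3
C8: sp3
C2, C3, C5, C6 → 4 sp carbons.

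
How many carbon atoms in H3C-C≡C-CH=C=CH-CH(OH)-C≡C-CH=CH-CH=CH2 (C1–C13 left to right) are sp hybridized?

C1: sp3
C2: sp ✓
C3: sp ✓
C4: sp2
C5: sp ✓
C6: sp2
C7: sp3
C8: sp ✓
C9: sp ✓
C10: sp2
C11: sp2
C12: sp2
C13: sp2
C2, C3, C5, C8, C9 → 5 sp carbons.

5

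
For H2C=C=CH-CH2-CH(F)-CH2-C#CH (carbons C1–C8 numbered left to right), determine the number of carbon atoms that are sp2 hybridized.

C1: sp2 ✓
C2: sp
C3: sp2 ✓
C4: sp3
C5: sp3
C6: sp3
C7: sp
C8: sp
C1, C3 → 2 sp2 carbons.

2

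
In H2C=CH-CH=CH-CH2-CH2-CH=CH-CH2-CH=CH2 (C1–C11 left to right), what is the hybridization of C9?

sp³

C9 (4 σ bonds) has steric number 4: sp3.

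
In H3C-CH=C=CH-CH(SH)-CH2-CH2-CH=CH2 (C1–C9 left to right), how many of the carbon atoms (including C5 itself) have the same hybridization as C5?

C5 is sp3 (only σ bonds).
C1: sp3 ✓
C2: sp2
C3: sp
C4: sp2
C5: sp3 ✓
C6: sp3 ✓
C7: sp3 ✓
C8: sp2
C9: sp2
4 carbons are sp3.

4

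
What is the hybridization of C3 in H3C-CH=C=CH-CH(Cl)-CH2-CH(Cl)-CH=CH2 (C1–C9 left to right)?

C3 has 2 σ bonds, plus two π bonds: steric number 2 → sp.

sp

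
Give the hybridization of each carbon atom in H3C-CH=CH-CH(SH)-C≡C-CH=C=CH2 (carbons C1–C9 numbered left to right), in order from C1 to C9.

C1 is sp3: 4 σ bonds, 4 electron-density regions.
C2 has 3 σ bonds, plus one π bond: steric number 3 → sp2.
C3: 3 σ bonds, plus one π bond; 3 regions of electron density → sp2.
C4: 4 σ bonds; 4 regions of electron density → sp3.
C5: 2 σ bonds, plus two π bonds; 2 regions of electron density → sp.
C6 has 2 σ bonds, plus two π bonds: steric number 2 → sp.
C7 carries 3 σ bonds, plus one π bond, giving a steric number of 3, so it is sp2.
C8: 2 σ bonds, plus two π bonds — 2 electron domains, sp.
C9: 3 σ bonds, plus one π bond — 3 electron domains, sp2.

C1 sp3, C2 sp2, C3 sp2, C4 sp3, C5 sp, C6 sp, C7 sp2, C8 sp, C9 sp2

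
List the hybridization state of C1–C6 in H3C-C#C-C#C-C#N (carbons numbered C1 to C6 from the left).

C1 has 4 σ bonds: steric number 4 → sp3.
C2: 2 σ bonds, plus two π bonds; 2 regions of electron density → sp.
C3 (2 σ bonds, plus two π bonds) has steric number 2: sp.
C4: 2 σ bonds, plus two π bonds; 2 regions of electron density → sp.
C5: 2 σ bonds, plus two π bonds; 2 regions of electron density → sp.
C6 carries 2 σ bonds, plus two π bonds, giving a steric number of 2, so it is sp.

C1 sp3, C2 sp, C3 sp, C4 sp, C5 sp, C6 sp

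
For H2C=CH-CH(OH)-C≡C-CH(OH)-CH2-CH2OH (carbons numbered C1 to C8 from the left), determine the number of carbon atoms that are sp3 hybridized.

4

C1: sp2
C2: sp2
C3: sp3 ✓
C4: sp
C5: sp
C6: sp3 ✓
C7: sp3 ✓
C8: sp3 ✓
C3, C6, C7, C8 → 4 sp3 carbons.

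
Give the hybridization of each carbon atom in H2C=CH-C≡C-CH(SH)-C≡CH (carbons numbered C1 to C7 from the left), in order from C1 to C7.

C1 sp2, C2 sp2, C3 sp, C4 sp, C5 sp3, C6 sp, C7 sp

C1 has 3 σ bonds, plus one π bond: steric number 3 → sp2.
C2 carries 3 σ bonds, plus one π bond, giving a steric number of 3, so it is sp2.
C3 has 2 σ bonds, plus two π bonds: steric number 2 → sp.
C4 carries 2 σ bonds, plus two π bonds, giving a steric number of 2, so it is sp.
C5 — 4 σ bonds. Steric number 4, so sp3.
C6 is sp: 2 σ bonds, plus two π bonds, 2 electron-density regions.
C7 is sp: 2 σ bonds, plus two π bonds, 2 electron-density regions.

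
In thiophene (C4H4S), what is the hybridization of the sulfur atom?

Analogous to furan: one S lone pair in the aromatic π system, S is sp2.

sp^2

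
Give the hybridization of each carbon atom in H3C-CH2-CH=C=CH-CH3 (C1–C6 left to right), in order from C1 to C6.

C1 sp3, C2 sp3, C3 sp2, C4 sp, C5 sp2, C6 sp3

C1: 4 σ bonds; 4 regions of electron density → sp3.
C2 has 4 σ bonds: steric number 4 → sp3.
C3 — 3 σ bonds, plus one π bond. Steric number 3, so sp2.
C4 is sp: 2 σ bonds, plus two π bonds, 2 electron-density regions.
C5: 3 σ bonds, plus one π bond; 3 regions of electron density → sp2.
C6: 4 σ bonds — 4 electron domains, sp3.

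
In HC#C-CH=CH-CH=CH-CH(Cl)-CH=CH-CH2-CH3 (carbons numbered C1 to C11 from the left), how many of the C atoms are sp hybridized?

2

C1: sp ✓
C2: sp ✓
C3: sp2
C4: sp2
C5: sp2
C6: sp2
C7: sp3
C8: sp2
C9: sp2
C10: sp3
C11: sp3
C1, C2 → 2 sp carbons.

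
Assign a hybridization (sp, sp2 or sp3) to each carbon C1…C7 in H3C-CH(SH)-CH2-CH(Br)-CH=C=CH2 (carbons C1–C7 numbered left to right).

C1 sp3, C2 sp3, C3 sp3, C4 sp3, C5 sp2, C6 sp, C7 sp2

C1 (4 σ bonds) has steric number 4: sp3.
C2: 4 σ bonds — 4 electron domains, sp3.
C3 is sp3: 4 σ bonds, 4 electron-density regions.
C4 — 4 σ bonds. Steric number 4, so sp3.
C5: 3 σ bonds, plus one π bond — 3 electron domains, sp2.
C6: 2 σ bonds, plus two π bonds — 2 electron domains, sp.
C7 — 3 σ bonds, plus one π bond. Steric number 3, so sp2.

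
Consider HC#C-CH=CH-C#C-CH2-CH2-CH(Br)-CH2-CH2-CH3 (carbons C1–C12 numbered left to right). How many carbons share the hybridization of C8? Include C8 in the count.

C8 is sp3 (only σ bonds).
C1: sp
C2: sp
C3: sp2
C4: sp2
C5: sp
C6: sp
C7: sp3 ✓
C8: sp3 ✓
C9: sp3 ✓
C10: sp3 ✓
C11: sp3 ✓
C12: sp3 ✓
6 carbons are sp3.

6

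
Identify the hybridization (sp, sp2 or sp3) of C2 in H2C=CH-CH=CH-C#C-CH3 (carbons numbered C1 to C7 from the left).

C2: 3 σ bonds, plus one π bond — 3 electron domains, sp2.

sp²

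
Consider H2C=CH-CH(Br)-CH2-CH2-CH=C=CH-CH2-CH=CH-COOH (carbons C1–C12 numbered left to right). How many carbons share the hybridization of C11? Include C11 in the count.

C11 is sp2 (one π bond).
C1: sp2 ✓
C2: sp2 ✓
C3: sp3
C4: sp3
C5: sp3
C6: sp2 ✓
C7: sp
C8: sp2 ✓
C9: sp3
C10: sp2 ✓
C11: sp2 ✓
C12: sp2 ✓
7 carbons are sp2.

7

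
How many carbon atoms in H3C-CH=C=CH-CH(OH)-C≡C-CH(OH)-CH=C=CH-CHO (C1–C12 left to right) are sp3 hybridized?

3

C1: sp3 ✓
C2: sp2
C3: sp
C4: sp2
C5: sp3 ✓
C6: sp
C7: sp
C8: sp3 ✓
C9: sp2
C10: sp
C11: sp2
C12: sp2
C1, C5, C8 → 3 sp3 carbons.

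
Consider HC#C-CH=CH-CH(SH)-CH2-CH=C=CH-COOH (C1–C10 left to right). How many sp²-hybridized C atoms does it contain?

C1: sp
C2: sp
C3: sp2 ✓
C4: sp2 ✓
C5: sp3
C6: sp3
C7: sp2 ✓
C8: sp
C9: sp2 ✓
C10: sp2 ✓
C3, C4, C7, C9, C10 → 5 sp2 carbons.

5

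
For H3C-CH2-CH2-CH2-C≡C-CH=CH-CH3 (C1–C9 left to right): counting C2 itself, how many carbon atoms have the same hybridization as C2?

C2 is sp3 (only σ bonds).
C1: sp3 ✓
C2: sp3 ✓
C3: sp3 ✓
C4: sp3 ✓
C5: sp
C6: sp
C7: sp2
C8: sp2
C9: sp3 ✓
5 carbons are sp3.

5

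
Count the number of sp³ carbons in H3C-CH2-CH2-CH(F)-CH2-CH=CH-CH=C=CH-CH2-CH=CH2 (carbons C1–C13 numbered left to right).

C1: sp3 ✓
C2: sp3 ✓
C3: sp3 ✓
C4: sp3 ✓
C5: sp3 ✓
C6: sp2
C7: sp2
C8: sp2
C9: sp
C10: sp2
C11: sp3 ✓
C12: sp2
C13: sp2
C1, C2, C3, C4, C5, C11 → 6 sp3 carbons.

6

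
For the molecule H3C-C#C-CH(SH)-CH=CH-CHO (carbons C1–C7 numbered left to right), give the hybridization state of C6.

C6 (3 σ bonds, plus one π bond) has steric number 3: sp2.

sp²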